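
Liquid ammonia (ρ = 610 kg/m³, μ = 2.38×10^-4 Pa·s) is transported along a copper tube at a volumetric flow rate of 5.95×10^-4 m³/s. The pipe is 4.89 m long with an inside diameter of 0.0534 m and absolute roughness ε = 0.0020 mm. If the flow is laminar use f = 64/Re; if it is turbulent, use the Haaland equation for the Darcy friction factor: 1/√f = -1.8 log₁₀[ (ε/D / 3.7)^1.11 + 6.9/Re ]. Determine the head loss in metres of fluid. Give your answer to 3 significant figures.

h_f ≈ 0.00737 m

Cross-sectional area A = πD²/4 = π(0.0534)²/4 = 0.00224 m²; mean velocity V = Q/A = 0.000595/0.00224 = 0.2657 m/s.
Reynolds number Re = ρVD/μ = 610 · 0.2657 · 0.0534 / 0.000238 = 3.636e+04.
Re > 4000 → turbulent. Relative roughness ε/D = 2e-06/0.0534 = 3.75e-05. Haaland: 1/√f = -1.8 log₁₀[(3.75e-05/3.7)^1.11 + 6.9/3.636e+04] = -1.8 log₁₀[2.86e-06 + 0.00019] = 6.688, so f = 0.02236.
Darcy-Weisbach: ΔP = f(L/D)(ρV²/2) = 0.02236·(4.89/0.0534)·(610·0.2657²/2) = 0.02236·91.57·21.53 = 44.08 Pa.
Head loss h_f = ΔP/(ρg) = 44.08/(610·9.81) = 0.00737 m.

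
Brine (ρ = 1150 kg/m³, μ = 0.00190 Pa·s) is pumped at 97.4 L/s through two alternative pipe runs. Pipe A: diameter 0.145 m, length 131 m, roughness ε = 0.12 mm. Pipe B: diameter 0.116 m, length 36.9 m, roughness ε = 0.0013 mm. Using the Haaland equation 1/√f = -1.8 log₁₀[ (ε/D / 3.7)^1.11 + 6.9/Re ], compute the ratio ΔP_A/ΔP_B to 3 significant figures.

ΔP_A/ΔP_B ≈ 1.78

Pipe A: V = Q/A = 0.0974/0.01651 = 5.898 m/s; Re = 5.177e+05; ε/D = 0.000828; Haaland → f = 0.01938; ΔP_A = f(L/D)(ρV²/2) = 3.502e+05 Pa.
Pipe B: V = Q/A = 0.0974/0.01057 = 9.216 m/s; Re = 6.471e+05; ε/D = 1.12e-05; Haaland → f = 0.01263; ΔP_B = f(L/D)(ρV²/2) = 1.963e+05 Pa.
ΔP_A/ΔP_B = 3.502e+05/1.963e+05 = 1.78.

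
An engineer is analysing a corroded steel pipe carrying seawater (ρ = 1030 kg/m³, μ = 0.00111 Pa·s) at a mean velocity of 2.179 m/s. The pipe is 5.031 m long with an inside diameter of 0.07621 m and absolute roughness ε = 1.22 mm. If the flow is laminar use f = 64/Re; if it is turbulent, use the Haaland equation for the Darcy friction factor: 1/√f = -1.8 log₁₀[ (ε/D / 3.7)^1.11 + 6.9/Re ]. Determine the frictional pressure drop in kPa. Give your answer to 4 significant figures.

Reynolds number Re = ρVD/μ = 1030 · 2.179 · 0.07621 / 0.00111 = 1.541e+05.
Re > 4000 → turbulent. Relative roughness ε/D = 0.00122/0.07621 = 0.016. Haaland: 1/√f = -1.8 log₁₀[(0.016/3.7)^1.11 + 6.9/1.541e+05] = -1.8 log₁₀[0.00238 + 4.48e-05] = 4.708, so f = 0.04511.
Darcy-Weisbach: ΔP = f(L/D)(ρV²/2) = 0.04511·(5.031/0.07621)·(1030·2.179²/2) = 0.04511·66.01·2445 = 7281 Pa.
ΔP = 7281 Pa = 7.281 kPa.

ΔP ≈ 7.281 kPa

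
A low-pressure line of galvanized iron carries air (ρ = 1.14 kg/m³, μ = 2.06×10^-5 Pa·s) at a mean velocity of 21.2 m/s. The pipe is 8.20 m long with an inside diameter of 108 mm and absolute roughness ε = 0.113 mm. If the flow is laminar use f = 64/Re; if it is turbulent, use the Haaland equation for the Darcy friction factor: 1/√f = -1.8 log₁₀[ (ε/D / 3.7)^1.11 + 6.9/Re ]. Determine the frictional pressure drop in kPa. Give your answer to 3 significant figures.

ΔP ≈ 0.422 kPa

Reynolds number Re = ρVD/μ = 1.14 · 21.2 · 0.108 / 2.06e-05 = 1.267e+05.
Re > 4000 → turbulent. Relative roughness ε/D = 0.000113/0.108 = 0.00105. Haaland: 1/√f = -1.8 log₁₀[(0.00105/3.7)^1.11 + 6.9/1.267e+05] = -1.8 log₁₀[0.000115 + 5.45e-05] = 6.787, so f = 0.02171.
Darcy-Weisbach: ΔP = f(L/D)(ρV²/2) = 0.02171·(8.2/0.108)·(1.14·21.2²/2) = 0.02171·75.93·256.2 = 422.2 Pa.
ΔP = 422.2 Pa = 0.422 kPa.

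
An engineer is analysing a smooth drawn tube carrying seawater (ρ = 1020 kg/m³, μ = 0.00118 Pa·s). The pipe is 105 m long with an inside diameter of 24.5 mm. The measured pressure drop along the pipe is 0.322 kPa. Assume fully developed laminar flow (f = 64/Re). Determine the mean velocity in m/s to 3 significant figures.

V ≈ 0.0487 m/s

For laminar flow, f = 64/Re with Re = ρVD/μ, so Darcy-Weisbach reduces to ΔP = 32μLV/D². Solving for V: V = ΔP·D²/(32μL) = 322·(0.0245)²/(32·0.00118·105) = 0.04875 m/s.
Check: Re = ρVD/μ = 1020·0.04875·0.0245/0.00118 = 1032 < 2300, so the laminar assumption holds.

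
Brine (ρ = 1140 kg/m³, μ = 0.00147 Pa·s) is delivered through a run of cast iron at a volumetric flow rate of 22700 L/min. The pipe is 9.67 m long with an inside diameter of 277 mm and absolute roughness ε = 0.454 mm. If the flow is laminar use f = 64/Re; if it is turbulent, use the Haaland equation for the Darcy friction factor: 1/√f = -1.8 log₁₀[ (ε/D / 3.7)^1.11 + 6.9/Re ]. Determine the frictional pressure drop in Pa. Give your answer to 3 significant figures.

ΔP ≈ 17600 Pa

Q = 22700 L/min = 22700/60000 = 0.3783 m³/s.
Cross-sectional area A = πD²/4 = π(0.277)²/4 = 0.06026 m²; mean velocity V = Q/A = 0.3783/0.06026 = 6.278 m/s.
Reynolds number Re = ρVD/μ = 1140 · 6.278 · 0.277 / 0.00147 = 1.349e+06.
Re > 4000 → turbulent. Relative roughness ε/D = 0.000454/0.277 = 0.00164. Haaland: 1/√f = -1.8 log₁₀[(0.00164/3.7)^1.11 + 6.9/1.349e+06] = -1.8 log₁₀[0.000189 + 5.12e-06] = 6.68, so f = 0.02241.
Darcy-Weisbach: ΔP = f(L/D)(ρV²/2) = 0.02241·(9.67/0.277)·(1140·6.278²/2) = 0.02241·34.91·2.247e+04 = 1.758e+04 Pa.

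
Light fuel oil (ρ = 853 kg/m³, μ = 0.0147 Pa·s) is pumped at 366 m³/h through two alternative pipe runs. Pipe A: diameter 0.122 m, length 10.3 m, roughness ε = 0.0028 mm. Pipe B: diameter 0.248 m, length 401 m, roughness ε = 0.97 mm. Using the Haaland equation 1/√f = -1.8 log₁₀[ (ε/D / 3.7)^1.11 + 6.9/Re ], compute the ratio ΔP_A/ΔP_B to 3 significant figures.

ΔP_A/ΔP_B ≈ 0.565

Pipe A: V = Q/A = 0.1017/0.01169 = 8.697 m/s; Re = 6.157e+04; ε/D = 2.3e-05; Haaland → f = 0.01984; ΔP_A = f(L/D)(ρV²/2) = 5.404e+04 Pa.
Pipe B: V = Q/A = 0.1017/0.04831 = 2.105 m/s; Re = 3.029e+04; ε/D = 0.00391; Haaland → f = 0.03131; ΔP_B = f(L/D)(ρV²/2) = 9.566e+04 Pa.
ΔP_A/ΔP_B = 5.404e+04/9.566e+04 = 0.565.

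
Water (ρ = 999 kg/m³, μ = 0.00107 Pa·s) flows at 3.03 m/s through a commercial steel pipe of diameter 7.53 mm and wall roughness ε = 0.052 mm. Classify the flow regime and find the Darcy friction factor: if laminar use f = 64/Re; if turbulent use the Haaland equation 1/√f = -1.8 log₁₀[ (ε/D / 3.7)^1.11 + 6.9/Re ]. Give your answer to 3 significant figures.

f ≈ 0.0367

Re = ρVD/μ = 999·3.03·0.00753/0.00107 = 2.13e+04.
Re > 4000 → turbulent. ε/D = 5.2e-05/0.00753 = 0.00691; Haaland: 1/√f = -1.8 log₁₀[0.000935 + 0.000324] = 5.22, so f = 0.0367.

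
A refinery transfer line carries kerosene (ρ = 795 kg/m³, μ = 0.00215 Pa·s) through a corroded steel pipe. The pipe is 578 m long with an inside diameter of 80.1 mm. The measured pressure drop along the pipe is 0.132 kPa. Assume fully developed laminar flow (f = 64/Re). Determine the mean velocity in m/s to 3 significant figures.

V ≈ 0.0213 m/s

For laminar flow, f = 64/Re with Re = ρVD/μ, so Darcy-Weisbach reduces to ΔP = 32μLV/D². Solving for V: V = ΔP·D²/(32μL) = 132·(0.0801)²/(32·0.00215·578) = 0.0213 m/s.
Check: Re = ρVD/μ = 795·0.0213·0.0801/0.00215 = 630.8 < 2300, so the laminar assumption holds.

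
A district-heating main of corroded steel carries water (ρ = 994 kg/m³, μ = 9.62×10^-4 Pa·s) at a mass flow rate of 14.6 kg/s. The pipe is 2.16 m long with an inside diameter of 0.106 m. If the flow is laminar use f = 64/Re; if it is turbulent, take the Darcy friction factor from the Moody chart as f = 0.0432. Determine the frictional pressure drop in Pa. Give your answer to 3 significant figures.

ΔP ≈ 1210 Pa

A = πD²/4 = π(0.106)²/4 = 0.008825 m²; mean velocity V = ṁ/(ρA) = 14.6/(994 · 0.008825) = 1.664 m/s.
Reynolds number Re = ρVD/μ = 994 · 1.664 · 0.106 / 0.000962 = 1.823e+05.
Re > 4000 → turbulent; use the Moody-chart value f = 0.0432.
Darcy-Weisbach: ΔP = f(L/D)(ρV²/2) = 0.0432·(2.16/0.106)·(994·1.664²/2) = 0.0432·20.38·1377 = 1212 Pa.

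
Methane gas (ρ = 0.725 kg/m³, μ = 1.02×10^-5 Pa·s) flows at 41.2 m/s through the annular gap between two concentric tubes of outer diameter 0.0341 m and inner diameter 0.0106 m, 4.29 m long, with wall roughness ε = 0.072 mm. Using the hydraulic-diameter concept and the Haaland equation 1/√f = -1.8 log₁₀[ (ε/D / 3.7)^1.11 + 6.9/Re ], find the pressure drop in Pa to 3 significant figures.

ΔP ≈ 3150 Pa

Hydraulic diameter D_h = 4A/P = D_o - D_i = 0.0341 - 0.0106 = 0.0235 m.
Re = ρVD_h/μ = 0.725·41.2·0.0235/1.02e-05 = 6.882e+04.
ε/D_h = 7.2e-05/0.0235 = 0.00306; Haaland gives 1/√f = -1.8 log₁₀[0.000379+0.0001] = 5.974, so f = 0.02802.
ΔP = f(L/D_h)(ρV²/2) = 0.02802·4.29/0.0235·615.3 = 3147 Pa.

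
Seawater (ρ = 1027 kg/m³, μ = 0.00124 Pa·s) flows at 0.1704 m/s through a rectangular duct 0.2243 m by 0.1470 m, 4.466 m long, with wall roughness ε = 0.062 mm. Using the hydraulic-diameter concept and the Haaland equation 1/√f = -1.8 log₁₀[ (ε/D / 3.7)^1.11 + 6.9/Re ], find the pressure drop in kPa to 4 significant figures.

ΔP ≈ 0.009395 kPa

Hydraulic diameter D_h = 4A/P = 4·(0.2243·0.147)/(2·(0.2243+0.147)) = 0.1319/0.7426 = 0.1776 m.
Re = ρVD_h/μ = 1027·0.1704·0.1776/0.00124 = 2.507e+04.
ε/D_h = 6.2e-05/0.1776 = 0.000349; Haaland gives 1/√f = -1.8 log₁₀[3.4e-05+0.000275] = 6.317, so f = 0.02506.
ΔP = f(L/D_h)(ρV²/2) = 0.02506·4.466/0.1776·14.91 = 9.395 Pa.
ΔP = 0.009395 kPa.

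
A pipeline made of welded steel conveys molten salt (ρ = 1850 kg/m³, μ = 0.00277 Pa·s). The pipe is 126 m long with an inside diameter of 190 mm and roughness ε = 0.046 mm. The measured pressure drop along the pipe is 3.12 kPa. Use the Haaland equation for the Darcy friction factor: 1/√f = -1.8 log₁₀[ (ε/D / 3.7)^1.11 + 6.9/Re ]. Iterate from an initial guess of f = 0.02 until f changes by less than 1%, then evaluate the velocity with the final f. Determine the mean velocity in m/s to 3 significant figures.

V ≈ 0.498 m/s

Rearranging Darcy-Weisbach: V = √(2·ΔP·D/(f·L·ρ)). With ε/D = 4.6e-05/0.19 = 0.000242, iterate starting from f = 0.02:
  f = 0.02 → V = √(2·3120·0.19/(0.02·126·1850)) = 0.5043 m/s; Re = ρVD/μ = 6.399e+04; f → 0.02046
  f = 0.02046 → V = 0.4986 m/s; Re = 6.328e+04; f → 0.0205
Converged (Δf/f < 1%). With the final f = 0.0205: V = √(2·3120·0.19/(0.0205·126·1850)) = 0.4981 m/s.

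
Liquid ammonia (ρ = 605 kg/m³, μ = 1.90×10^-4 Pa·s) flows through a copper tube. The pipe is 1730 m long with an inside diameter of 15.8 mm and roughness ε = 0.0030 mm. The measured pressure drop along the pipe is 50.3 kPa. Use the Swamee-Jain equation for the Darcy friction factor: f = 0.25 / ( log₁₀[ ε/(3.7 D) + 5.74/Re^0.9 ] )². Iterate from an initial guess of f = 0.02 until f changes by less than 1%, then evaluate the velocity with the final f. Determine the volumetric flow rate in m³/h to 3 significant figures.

Q ≈ 0.158 m³/h

Rearranging Darcy-Weisbach: V = √(2·ΔP·D/(f·L·ρ)). With ε/D = 3e-06/0.0158 = 0.00019, iterate starting from f = 0.02:
  f = 0.02 → V = √(2·5.03e+04·0.0158/(0.02·1730·605)) = 0.2756 m/s; Re = ρVD/μ = 1.386e+04; f → 0.02876
  f = 0.02876 → V = 0.2298 m/s; Re = 1.156e+04; f → 0.03013
  f = 0.03013 → V = 0.2245 m/s; Re = 1.13e+04; f → 0.03031
Converged (Δf/f < 1%). With the final f = 0.03031: V = √(2·5.03e+04·0.0158/(0.03031·1730·605)) = 0.2238 m/s.
Q = V·A = 0.2238·(π/4·0.0158²) = 4.388e-05 m³/s = 0.158 m³/h.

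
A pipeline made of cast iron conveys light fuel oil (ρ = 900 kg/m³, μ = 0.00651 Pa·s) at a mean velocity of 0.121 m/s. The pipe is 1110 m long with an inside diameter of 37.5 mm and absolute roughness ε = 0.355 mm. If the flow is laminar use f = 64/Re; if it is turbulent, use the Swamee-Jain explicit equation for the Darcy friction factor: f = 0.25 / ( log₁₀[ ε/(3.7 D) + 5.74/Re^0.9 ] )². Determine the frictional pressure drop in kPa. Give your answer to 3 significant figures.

Reynolds number Re = ρVD/μ = 900 · 0.121 · 0.0375 / 0.00651 = 627.3.
Re < 2300 → laminar flow, so f = 64/Re = 64/627.3 = 0.102 (the turbulent correlation is not needed).
Darcy-Weisbach: ΔP = f(L/D)(ρV²/2) = 0.102·(1110/0.0375)·(900·0.121²/2) = 0.102·2.96e+04·6.588 = 1.99e+04 Pa.
ΔP = 1.99e+04 Pa = 19.9 kPa.

ΔP ≈ 19.9 kPa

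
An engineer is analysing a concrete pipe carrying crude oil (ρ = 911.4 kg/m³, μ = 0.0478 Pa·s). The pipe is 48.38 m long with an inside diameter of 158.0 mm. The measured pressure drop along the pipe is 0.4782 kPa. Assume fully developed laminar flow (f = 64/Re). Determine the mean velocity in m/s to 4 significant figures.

V ≈ 0.1613 m/s

For laminar flow, f = 64/Re with Re = ρVD/μ, so Darcy-Weisbach reduces to ΔP = 32μLV/D². Solving for V: V = ΔP·D²/(32μL) = 478.2·(0.158)²/(32·0.0478·48.38) = 0.1613 m/s.
Check: Re = ρVD/μ = 911.4·0.1613·0.158/0.0478 = 486 < 2300, so the laminar assumption holds.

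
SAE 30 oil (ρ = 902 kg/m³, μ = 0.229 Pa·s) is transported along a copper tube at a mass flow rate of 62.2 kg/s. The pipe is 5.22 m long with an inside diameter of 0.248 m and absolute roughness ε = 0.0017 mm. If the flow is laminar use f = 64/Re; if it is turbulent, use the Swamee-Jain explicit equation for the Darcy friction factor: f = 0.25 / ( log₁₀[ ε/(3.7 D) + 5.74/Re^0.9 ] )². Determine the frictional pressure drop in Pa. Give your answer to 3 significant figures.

ΔP ≈ 888 Pa

A = πD²/4 = π(0.248)²/4 = 0.04831 m²; mean velocity V = ṁ/(ρA) = 62.2/(902 · 0.04831) = 1.428 m/s.
Reynolds number Re = ρVD/μ = 902 · 1.428 · 0.248 / 0.229 = 1394.
Re < 2300 → laminar flow, so f = 64/Re = 64/1394 = 0.0459 (the turbulent correlation is not needed).
Darcy-Weisbach: ΔP = f(L/D)(ρV²/2) = 0.0459·(5.22/0.248)·(902·1.428²/2) = 0.0459·21.05·919.1 = 887.9 Pa.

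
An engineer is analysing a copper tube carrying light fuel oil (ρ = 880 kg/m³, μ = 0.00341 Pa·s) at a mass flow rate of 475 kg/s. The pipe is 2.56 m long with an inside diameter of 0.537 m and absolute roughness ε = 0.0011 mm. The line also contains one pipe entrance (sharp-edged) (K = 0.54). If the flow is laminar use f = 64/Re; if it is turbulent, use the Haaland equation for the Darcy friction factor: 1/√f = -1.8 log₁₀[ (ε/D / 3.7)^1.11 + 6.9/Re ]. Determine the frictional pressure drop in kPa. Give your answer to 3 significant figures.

ΔP ≈ 1.52 kPa

A = πD²/4 = π(0.537)²/4 = 0.2265 m²; mean velocity V = ṁ/(ρA) = 475/(880 · 0.2265) = 2.383 m/s.
Reynolds number Re = ρVD/μ = 880 · 2.383 · 0.537 / 0.00341 = 3.303e+05.
Re > 4000 → turbulent. Relative roughness ε/D = 1.1e-06/0.537 = 2.05e-06. Haaland: 1/√f = -1.8 log₁₀[(2.05e-06/3.7)^1.11 + 6.9/3.303e+05] = -1.8 log₁₀[1.13e-07 + 2.09e-05] = 8.42, so f = 0.01411.
Total minor-loss coefficient ΣK = 1·0.54 = 0.54.
ΔP = [f·L/D + ΣK]·(ρV²/2) = [0.01411·2.56/0.537 + 0.54]·(880·2.383²/2) = [0.06725 + 0.54]·2499 = 1518 Pa.
ΔP = 1518 Pa = 1.52 kPa.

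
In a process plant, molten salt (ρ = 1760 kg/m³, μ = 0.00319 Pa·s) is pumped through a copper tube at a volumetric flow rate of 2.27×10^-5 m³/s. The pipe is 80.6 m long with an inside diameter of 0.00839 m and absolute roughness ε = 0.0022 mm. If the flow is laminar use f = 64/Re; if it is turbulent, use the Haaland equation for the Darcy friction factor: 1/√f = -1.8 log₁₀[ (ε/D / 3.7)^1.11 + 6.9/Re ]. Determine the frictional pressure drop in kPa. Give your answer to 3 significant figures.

ΔP ≈ 48.0 kPa

Cross-sectional area A = πD²/4 = π(0.00839)²/4 = 5.529e-05 m²; mean velocity V = Q/A = 2.27e-05/5.529e-05 = 0.4106 m/s.
Reynolds number Re = ρVD/μ = 1760 · 0.4106 · 0.00839 / 0.00319 = 1901.
Re < 2300 → laminar flow, so f = 64/Re = 64/1901 = 0.03367 (the turbulent correlation is not needed).
Darcy-Weisbach: ΔP = f(L/D)(ρV²/2) = 0.03367·(80.6/0.00839)·(1760·0.4106²/2) = 0.03367·9607·148.4 = 4.799e+04 Pa.
ΔP = 4.799e+04 Pa = 48.0 kPa.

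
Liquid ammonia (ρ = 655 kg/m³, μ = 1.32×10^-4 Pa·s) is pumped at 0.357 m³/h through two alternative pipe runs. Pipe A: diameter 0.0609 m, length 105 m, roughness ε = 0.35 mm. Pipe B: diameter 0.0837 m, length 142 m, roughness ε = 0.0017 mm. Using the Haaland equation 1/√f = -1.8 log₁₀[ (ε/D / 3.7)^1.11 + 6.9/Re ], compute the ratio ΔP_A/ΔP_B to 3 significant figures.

ΔP_A/ΔP_B ≈ 4.13

Pipe A: V = Q/A = 9.917e-05/0.002913 = 0.03404 m/s; Re = 1.029e+04; ε/D = 0.00575; Haaland → f = 0.03817; ΔP_A = f(L/D)(ρV²/2) = 24.98 Pa.
Pipe B: V = Q/A = 9.917e-05/0.005502 = 0.01802 m/s; Re = 7485; ε/D = 2.03e-05; Haaland → f = 0.03351; ΔP_B = f(L/D)(ρV²/2) = 6.049 Pa.
ΔP_A/ΔP_B = 24.98/6.049 = 4.13.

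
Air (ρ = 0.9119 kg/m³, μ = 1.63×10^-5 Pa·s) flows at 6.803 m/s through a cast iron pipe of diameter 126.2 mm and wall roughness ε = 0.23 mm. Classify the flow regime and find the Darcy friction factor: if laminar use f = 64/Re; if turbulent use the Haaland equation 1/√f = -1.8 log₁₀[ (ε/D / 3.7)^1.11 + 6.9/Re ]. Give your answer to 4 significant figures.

f ≈ 0.02597

Re = ρVD/μ = 0.9119·6.803·0.1262/1.63e-05 = 4.803e+04.
Re > 4000 → turbulent. ε/D = 0.00023/0.1262 = 0.00182; Haaland: 1/√f = -1.8 log₁₀[0.000213 + 0.000144] = 6.206, so f = 0.02597.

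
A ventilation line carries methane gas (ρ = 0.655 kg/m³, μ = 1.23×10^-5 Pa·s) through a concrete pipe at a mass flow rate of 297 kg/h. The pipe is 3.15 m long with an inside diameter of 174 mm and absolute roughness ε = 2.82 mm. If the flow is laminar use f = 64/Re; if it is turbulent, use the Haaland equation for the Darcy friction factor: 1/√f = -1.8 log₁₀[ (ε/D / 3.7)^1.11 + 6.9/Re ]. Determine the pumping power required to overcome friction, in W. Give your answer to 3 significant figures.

ṁ = 297 kg/h = 297/3600 = 0.0825 kg/s.
A = πD²/4 = π(0.174)²/4 = 0.02378 m²; mean velocity V = ṁ/(ρA) = 0.0825/(0.655 · 0.02378) = 5.297 m/s.
Reynolds number Re = ρVD/μ = 0.655 · 5.297 · 0.174 / 1.23e-05 = 4.908e+04.
Re > 4000 → turbulent. Relative roughness ε/D = 0.00282/0.174 = 0.0162. Haaland: 1/√f = -1.8 log₁₀[(0.0162/3.7)^1.11 + 6.9/4.908e+04] = -1.8 log₁₀[0.00241 + 0.000141] = 4.668, so f = 0.04589.
Darcy-Weisbach: ΔP = f(L/D)(ρV²/2) = 0.04589·(3.15/0.174)·(0.655·5.297²/2) = 0.04589·18.1·9.189 = 7.634 Pa.
Q = ṁ/ρ = 0.0825/0.655 = 0.126 m³/s.
Pumping power P = QΔP = 0.126·7.634 = 0.9616 W = 0.962 W.

P ≈ 0.962 W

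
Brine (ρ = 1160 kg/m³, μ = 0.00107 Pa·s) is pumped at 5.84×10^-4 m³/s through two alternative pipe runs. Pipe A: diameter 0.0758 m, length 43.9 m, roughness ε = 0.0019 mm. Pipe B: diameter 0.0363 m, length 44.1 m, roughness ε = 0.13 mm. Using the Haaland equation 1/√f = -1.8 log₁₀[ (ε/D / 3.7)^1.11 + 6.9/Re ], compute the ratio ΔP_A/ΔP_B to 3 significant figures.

ΔP_A/ΔP_B ≈ 0.0240

Pipe A: V = Q/A = 0.000584/0.004513 = 0.1294 m/s; Re = 1.063e+04; ε/D = 2.51e-05; Haaland → f = 0.03039; ΔP_A = f(L/D)(ρV²/2) = 171 Pa.
Pipe B: V = Q/A = 0.000584/0.001035 = 0.5643 m/s; Re = 2.221e+04; ε/D = 0.00358; Haaland → f = 0.03174; ΔP_B = f(L/D)(ρV²/2) = 7123 Pa.
ΔP_A/ΔP_B = 171/7123 = 0.0240.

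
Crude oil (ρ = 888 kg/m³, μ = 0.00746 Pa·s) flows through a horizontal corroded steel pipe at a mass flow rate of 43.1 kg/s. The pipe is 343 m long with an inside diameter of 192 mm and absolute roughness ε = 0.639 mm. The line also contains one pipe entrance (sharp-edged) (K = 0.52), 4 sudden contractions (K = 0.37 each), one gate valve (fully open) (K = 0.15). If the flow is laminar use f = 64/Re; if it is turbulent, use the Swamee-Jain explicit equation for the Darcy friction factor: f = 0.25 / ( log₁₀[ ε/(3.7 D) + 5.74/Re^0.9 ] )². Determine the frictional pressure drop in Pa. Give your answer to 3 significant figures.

A = πD²/4 = π(0.192)²/4 = 0.02895 m²; mean velocity V = ṁ/(ρA) = 43.1/(888 · 0.02895) = 1.676 m/s.
Reynolds number Re = ρVD/μ = 888 · 1.676 · 0.192 / 0.00746 = 3.831e+04.
Re > 4000 → turbulent. Relative roughness ε/D = 0.000639/0.192 = 0.00333. Swamee-Jain: f = 0.25/(log₁₀[0.00333/3.7 + 5.74/3.831e+04^0.9])² = 0.25/(log₁₀[0.000899 + 0.00043])² = 0.25/(-2.876)² = 0.03022.
Total minor-loss coefficient ΣK = 1·0.52 + 4·0.37 + 1·0.15 = 2.15.
ΔP = [f·L/D + ΣK]·(ρV²/2) = [0.03022·343/0.192 + 2.15]·(888·1.676²/2) = [53.99 + 2.15]·1248 = 7.005e+04 Pa.

ΔP ≈ 70000 Pa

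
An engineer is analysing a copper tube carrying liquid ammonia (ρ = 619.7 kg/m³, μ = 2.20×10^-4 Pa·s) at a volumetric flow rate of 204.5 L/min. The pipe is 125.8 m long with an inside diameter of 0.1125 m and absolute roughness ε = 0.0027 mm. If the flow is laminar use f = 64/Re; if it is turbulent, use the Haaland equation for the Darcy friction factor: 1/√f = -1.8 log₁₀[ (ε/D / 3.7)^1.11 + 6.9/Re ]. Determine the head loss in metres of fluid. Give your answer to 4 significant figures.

Q = 204.5 L/min = 204.5/60000 = 0.003408 m³/s.
Cross-sectional area A = πD²/4 = π(0.1125)²/4 = 0.00994 m²; mean velocity V = Q/A = 0.003408/0.00994 = 0.3429 m/s.
Reynolds number Re = ρVD/μ = 619.7 · 0.3429 · 0.1125 / 0.00022 = 1.087e+05.
Re > 4000 → turbulent. Relative roughness ε/D = 2.7e-06/0.1125 = 2.4e-05. Haaland: 1/√f = -1.8 log₁₀[(2.4e-05/3.7)^1.11 + 6.9/1.087e+05] = -1.8 log₁₀[1.74e-06 + 6.35e-05] = 7.534, so f = 0.01762.
Darcy-Weisbach: ΔP = f(L/D)(ρV²/2) = 0.01762·(125.8/0.1125)·(619.7·0.3429²/2) = 0.01762·1118·36.43 = 717.7 Pa.
Head loss h_f = ΔP/(ρg) = 717.7/(619.7·9.81) = 0.1181 m.

h_f ≈ 0.1181 m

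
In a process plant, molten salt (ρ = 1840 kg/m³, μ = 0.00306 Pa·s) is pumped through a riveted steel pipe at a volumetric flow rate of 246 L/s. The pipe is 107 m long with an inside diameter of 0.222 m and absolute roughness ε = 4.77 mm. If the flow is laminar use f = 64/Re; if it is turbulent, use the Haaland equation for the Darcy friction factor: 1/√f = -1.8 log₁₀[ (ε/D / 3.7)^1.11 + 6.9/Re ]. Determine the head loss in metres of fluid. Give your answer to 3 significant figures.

h_f ≈ 49.8 m

Q = 246 L/s = 246/1000 = 0.246 m³/s.
Cross-sectional area A = πD²/4 = π(0.222)²/4 = 0.03871 m²; mean velocity V = Q/A = 0.246/0.03871 = 6.355 m/s.
Reynolds number Re = ρVD/μ = 1840 · 6.355 · 0.222 / 0.00306 = 8.484e+05.
Re > 4000 → turbulent. Relative roughness ε/D = 0.00477/0.222 = 0.0215. Haaland: 1/√f = -1.8 log₁₀[(0.0215/3.7)^1.11 + 6.9/8.484e+05] = -1.8 log₁₀[0.0033 + 8.13e-06] = 4.466, so f = 0.05014.
Darcy-Weisbach: ΔP = f(L/D)(ρV²/2) = 0.05014·(107/0.222)·(1840·6.355²/2) = 0.05014·482·3.716e+04 = 8.981e+05 Pa.
Head loss h_f = ΔP/(ρg) = 8.981e+05/(1840·9.81) = 49.8 m.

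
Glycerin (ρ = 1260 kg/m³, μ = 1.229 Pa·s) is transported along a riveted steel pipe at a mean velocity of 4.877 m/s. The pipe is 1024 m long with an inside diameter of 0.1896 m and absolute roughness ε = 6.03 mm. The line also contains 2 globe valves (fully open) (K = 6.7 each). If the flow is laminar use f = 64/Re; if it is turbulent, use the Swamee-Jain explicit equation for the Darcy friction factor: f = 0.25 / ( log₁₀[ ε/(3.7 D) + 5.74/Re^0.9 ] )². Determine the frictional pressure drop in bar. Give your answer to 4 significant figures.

ΔP ≈ 56.64 bar

Reynolds number Re = ρVD/μ = 1260 · 4.877 · 0.1896 / 1.23 = 948.
Re < 2300 → laminar flow, so f = 64/Re = 64/948 = 0.06751 (the turbulent correlation is not needed).
Total minor-loss coefficient ΣK = 2·6.7 = 13.4.
ΔP = [f·L/D + ΣK]·(ρV²/2) = [0.06751·1024/0.1896 + 13.4]·(1260·4.877²/2) = [364.6 + 13.4]·1.498e+04 = 5.664e+06 Pa.
ΔP = 5.664e+06 Pa = 56.64 bar.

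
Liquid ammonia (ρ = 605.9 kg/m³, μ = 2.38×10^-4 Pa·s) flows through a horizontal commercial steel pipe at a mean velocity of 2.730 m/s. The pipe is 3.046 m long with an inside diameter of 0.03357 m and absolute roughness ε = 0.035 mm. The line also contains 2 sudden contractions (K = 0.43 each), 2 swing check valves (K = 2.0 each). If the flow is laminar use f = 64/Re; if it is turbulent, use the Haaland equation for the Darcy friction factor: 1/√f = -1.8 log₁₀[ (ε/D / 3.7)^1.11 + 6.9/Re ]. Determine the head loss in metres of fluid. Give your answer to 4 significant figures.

Reynolds number Re = ρVD/μ = 605.9 · 2.73 · 0.03357 / 0.000238 = 2.333e+05.
Re > 4000 → turbulent. Relative roughness ε/D = 3.5e-05/0.03357 = 0.00104. Haaland: 1/√f = -1.8 log₁₀[(0.00104/3.7)^1.11 + 6.9/2.333e+05] = -1.8 log₁₀[0.000115 + 2.96e-05] = 6.914, so f = 0.02092.
Total minor-loss coefficient ΣK = 2·0.43 + 2·2 = 4.86.
ΔP = [f·L/D + ΣK]·(ρV²/2) = [0.02092·3.046/0.03357 + 4.86]·(605.9·2.73²/2) = [1.898 + 4.86]·2258 = 1.526e+04 Pa.
Head loss h_f = ΔP/(ρg) = 1.526e+04/(605.9·9.81) = 2.567 m.

h_f ≈ 2.567 m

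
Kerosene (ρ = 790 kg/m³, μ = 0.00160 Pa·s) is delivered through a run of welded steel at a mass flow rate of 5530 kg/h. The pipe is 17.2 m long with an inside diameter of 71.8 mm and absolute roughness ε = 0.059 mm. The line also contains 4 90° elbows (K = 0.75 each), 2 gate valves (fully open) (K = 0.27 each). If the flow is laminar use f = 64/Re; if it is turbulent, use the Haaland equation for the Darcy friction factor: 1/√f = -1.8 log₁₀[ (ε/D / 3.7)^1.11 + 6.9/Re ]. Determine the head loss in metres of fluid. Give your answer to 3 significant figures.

ṁ = 5530 kg/h = 5530/3600 = 1.536 kg/s.
A = πD²/4 = π(0.0718)²/4 = 0.004049 m²; mean velocity V = ṁ/(ρA) = 1.536/(790 · 0.004049) = 0.4802 m/s.
Reynolds number Re = ρVD/μ = 790 · 0.4802 · 0.0718 / 0.0016 = 1.703e+04.
Re > 4000 → turbulent. Relative roughness ε/D = 5.9e-05/0.0718 = 0.000822. Haaland: 1/√f = -1.8 log₁₀[(0.000822/3.7)^1.11 + 6.9/1.703e+04] = -1.8 log₁₀[8.8e-05 + 0.000405] = 5.952, so f = 0.02822.
Total minor-loss coefficient ΣK = 4·0.75 + 2·0.27 = 3.54.
ΔP = [f·L/D + ΣK]·(ρV²/2) = [0.02822·17.2/0.0718 + 3.54]·(790·0.4802²/2) = [6.761 + 3.54]·91.1 = 938.4 Pa.
Head loss h_f = ΔP/(ρg) = 938.4/(790·9.81) = 0.121 m.

h_f ≈ 0.121 m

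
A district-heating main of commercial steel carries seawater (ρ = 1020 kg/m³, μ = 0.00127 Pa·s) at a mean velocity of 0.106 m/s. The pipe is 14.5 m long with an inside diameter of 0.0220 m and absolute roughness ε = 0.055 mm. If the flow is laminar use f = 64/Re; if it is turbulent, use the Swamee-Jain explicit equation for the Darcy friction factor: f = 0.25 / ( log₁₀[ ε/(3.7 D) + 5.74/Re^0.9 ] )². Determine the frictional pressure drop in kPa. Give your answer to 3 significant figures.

Reynolds number Re = ρVD/μ = 1020 · 0.106 · 0.022 / 0.00127 = 1873.
Re < 2300 → laminar flow, so f = 64/Re = 64/1873 = 0.03417 (the turbulent correlation is not needed).
Darcy-Weisbach: ΔP = f(L/D)(ρV²/2) = 0.03417·(14.5/0.022)·(1020·0.106²/2) = 0.03417·659.1·5.73 = 129.1 Pa.
ΔP = 129.1 Pa = 0.129 kPa.

ΔP ≈ 0.129 kPa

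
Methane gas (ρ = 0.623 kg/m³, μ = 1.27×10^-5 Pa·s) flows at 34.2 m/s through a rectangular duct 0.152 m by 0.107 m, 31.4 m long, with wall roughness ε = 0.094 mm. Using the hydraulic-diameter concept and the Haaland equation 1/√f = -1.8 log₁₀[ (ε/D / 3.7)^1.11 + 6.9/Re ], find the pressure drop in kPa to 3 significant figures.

Hydraulic diameter D_h = 4A/P = 4·(0.152·0.107)/(2·(0.152+0.107)) = 0.06506/0.518 = 0.1256 m.
Re = ρVD_h/μ = 0.623·34.2·0.1256/1.27e-05 = 2.107e+05.
ε/D_h = 9.4e-05/0.1256 = 0.000748; Haaland gives 1/√f = -1.8 log₁₀[7.94e-05+3.27e-05] = 7.111, so f = 0.01978.
ΔP = f(L/D_h)(ρV²/2) = 0.01978·31.4/0.1256·364.3 = 1802 Pa.
ΔP = 1.80 kPa.

ΔP ≈ 1.80 kPa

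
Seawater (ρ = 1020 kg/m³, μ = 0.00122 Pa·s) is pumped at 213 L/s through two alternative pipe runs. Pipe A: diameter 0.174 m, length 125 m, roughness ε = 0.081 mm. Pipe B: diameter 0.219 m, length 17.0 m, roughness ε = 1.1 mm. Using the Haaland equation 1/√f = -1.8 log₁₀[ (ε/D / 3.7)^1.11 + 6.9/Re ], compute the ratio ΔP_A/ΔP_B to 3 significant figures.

ΔP_A/ΔP_B ≈ 12.8

Pipe A: V = Q/A = 0.213/0.02378 = 8.958 m/s; Re = 1.303e+06; ε/D = 0.000466; Haaland → f = 0.01683; ΔP_A = f(L/D)(ρV²/2) = 4.947e+05 Pa.
Pipe B: V = Q/A = 0.213/0.03767 = 5.655 m/s; Re = 1.035e+06; ε/D = 0.00502; Haaland → f = 0.03055; ΔP_B = f(L/D)(ρV²/2) = 3.868e+04 Pa.
ΔP_A/ΔP_B = 4.947e+05/3.868e+04 = 12.8.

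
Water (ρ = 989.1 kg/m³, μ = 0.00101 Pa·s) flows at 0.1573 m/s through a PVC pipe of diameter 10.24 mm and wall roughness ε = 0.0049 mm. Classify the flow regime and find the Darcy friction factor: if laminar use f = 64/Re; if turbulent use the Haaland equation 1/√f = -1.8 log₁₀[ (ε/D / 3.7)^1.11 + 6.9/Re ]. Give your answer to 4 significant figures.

Re = ρVD/μ = 989.1·0.1573·0.01024/0.00101 = 1577.
Re < 2300 → laminar, so f = 64/Re = 0.04057 (roughness is irrelevant in laminar flow).

f ≈ 0.04057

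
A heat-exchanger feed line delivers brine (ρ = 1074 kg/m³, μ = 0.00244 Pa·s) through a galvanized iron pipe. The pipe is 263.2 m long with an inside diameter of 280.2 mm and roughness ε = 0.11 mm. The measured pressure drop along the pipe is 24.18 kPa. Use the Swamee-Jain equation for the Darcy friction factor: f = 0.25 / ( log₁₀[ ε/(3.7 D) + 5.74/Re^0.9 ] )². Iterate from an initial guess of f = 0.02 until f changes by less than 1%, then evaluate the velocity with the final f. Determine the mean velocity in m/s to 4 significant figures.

V ≈ 1.616 m/s

Rearranging Darcy-Weisbach: V = √(2·ΔP·D/(f·L·ρ)). With ε/D = 0.00011/0.2802 = 0.000393, iterate starting from f = 0.02:
  f = 0.02 → V = √(2·2.418e+04·0.2802/(0.02·263.2·1074)) = 1.548 m/s; Re = ρVD/μ = 1.909e+05; f → 0.01843
  f = 0.01843 → V = 1.613 m/s; Re = 1.989e+05; f → 0.01835
Converged (Δf/f < 1%). With the final f = 0.01835: V = √(2·2.418e+04·0.2802/(0.01835·263.2·1074)) = 1.616 m/s.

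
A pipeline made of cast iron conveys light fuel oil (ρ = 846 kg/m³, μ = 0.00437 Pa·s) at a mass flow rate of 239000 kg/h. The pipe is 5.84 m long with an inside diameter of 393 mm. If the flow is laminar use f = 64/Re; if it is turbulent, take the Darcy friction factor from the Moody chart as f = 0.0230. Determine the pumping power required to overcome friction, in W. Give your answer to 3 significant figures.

ṁ = 239000 kg/h = 239000/3600 = 66.39 kg/s.
A = πD²/4 = π(0.393)²/4 = 0.1213 m²; mean velocity V = ṁ/(ρA) = 66.39/(846 · 0.1213) = 0.6469 m/s.
Reynolds number Re = ρVD/μ = 846 · 0.6469 · 0.393 / 0.00437 = 4.922e+04.
Re > 4000 → turbulent; use the Moody-chart value f = 0.0230.
Darcy-Weisbach: ΔP = f(L/D)(ρV²/2) = 0.023·(5.84/0.393)·(846·0.6469²/2) = 0.023·14.86·177 = 60.5 Pa.
Q = ṁ/ρ = 66.39/846 = 0.07847 m³/s.
Pumping power P = QΔP = 0.07847·60.5 = 4.748 W = 4.75 W.

P ≈ 4.75 W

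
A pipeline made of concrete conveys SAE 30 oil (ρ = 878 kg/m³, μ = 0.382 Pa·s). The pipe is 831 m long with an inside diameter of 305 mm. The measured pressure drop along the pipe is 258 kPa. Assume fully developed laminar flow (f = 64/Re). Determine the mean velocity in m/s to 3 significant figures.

V ≈ 2.36 m/s

For laminar flow, f = 64/Re with Re = ρVD/μ, so Darcy-Weisbach reduces to ΔP = 32μLV/D². Solving for V: V = ΔP·D²/(32μL) = 2.58e+05·(0.305)²/(32·0.382·831) = 2.363 m/s.
Check: Re = ρVD/μ = 878·2.363·0.305/0.382 = 1656 < 2300, so the laminar assumption holds.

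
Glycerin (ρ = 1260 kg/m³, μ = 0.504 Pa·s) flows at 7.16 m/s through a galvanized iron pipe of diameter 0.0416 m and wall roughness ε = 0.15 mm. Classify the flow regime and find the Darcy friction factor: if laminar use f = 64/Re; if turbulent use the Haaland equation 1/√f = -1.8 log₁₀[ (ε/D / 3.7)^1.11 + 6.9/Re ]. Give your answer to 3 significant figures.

f ≈ 0.0859

Re = ρVD/μ = 1260·7.16·0.0416/0.504 = 744.6.
Re < 2300 → laminar, so f = 64/Re = 0.08595 (roughness is irrelevant in laminar flow).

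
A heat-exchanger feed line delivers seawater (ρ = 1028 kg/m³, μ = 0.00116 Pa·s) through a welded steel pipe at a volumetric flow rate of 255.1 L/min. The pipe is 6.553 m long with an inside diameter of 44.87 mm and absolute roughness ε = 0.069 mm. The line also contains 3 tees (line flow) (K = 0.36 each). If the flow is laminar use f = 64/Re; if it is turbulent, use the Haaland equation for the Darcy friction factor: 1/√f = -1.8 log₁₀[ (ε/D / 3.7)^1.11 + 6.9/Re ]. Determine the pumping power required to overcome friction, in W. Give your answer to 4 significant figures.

P ≈ 71.47 W

Q = 255.1 L/min = 255.1/60000 = 0.004252 m³/s.
Cross-sectional area A = πD²/4 = π(0.04487)²/4 = 0.001581 m²; mean velocity V = Q/A = 0.004252/0.001581 = 2.689 m/s.
Reynolds number Re = ρVD/μ = 1028 · 2.689 · 0.04487 / 0.00116 = 1.069e+05.
Re > 4000 → turbulent. Relative roughness ε/D = 6.9e-05/0.04487 = 0.00154. Haaland: 1/√f = -1.8 log₁₀[(0.00154/3.7)^1.11 + 6.9/1.069e+05] = -1.8 log₁₀[0.000177 + 6.45e-05] = 6.512, so f = 0.02358.
Total minor-loss coefficient ΣK = 3·0.36 = 1.08.
ΔP = [f·L/D + ΣK]·(ρV²/2) = [0.02358·6.553/0.04487 + 1.08]·(1028·2.689²/2) = [3.444 + 1.08]·3716 = 1.681e+04 Pa.
Pumping power P = QΔP = 0.004252·1.681e+04 = 71.471 W = 71.47 W.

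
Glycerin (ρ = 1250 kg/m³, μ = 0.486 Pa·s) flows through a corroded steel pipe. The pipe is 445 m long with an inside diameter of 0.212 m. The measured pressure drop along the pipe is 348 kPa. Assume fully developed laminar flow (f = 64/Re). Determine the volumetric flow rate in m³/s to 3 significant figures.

Q ≈ 0.0798 m³/s

For laminar flow, f = 64/Re with Re = ρVD/μ, so Darcy-Weisbach reduces to ΔP = 32μLV/D². Solving for V: V = ΔP·D²/(32μL) = 3.48e+05·(0.212)²/(32·0.486·445) = 2.26 m/s.
Check: Re = ρVD/μ = 1250·2.26·0.212/0.486 = 1232 < 2300, so the laminar assumption holds.
Q = V·A = 2.26·(π/4·0.212²) = 0.07977 m³/s = 0.0798 m³/s.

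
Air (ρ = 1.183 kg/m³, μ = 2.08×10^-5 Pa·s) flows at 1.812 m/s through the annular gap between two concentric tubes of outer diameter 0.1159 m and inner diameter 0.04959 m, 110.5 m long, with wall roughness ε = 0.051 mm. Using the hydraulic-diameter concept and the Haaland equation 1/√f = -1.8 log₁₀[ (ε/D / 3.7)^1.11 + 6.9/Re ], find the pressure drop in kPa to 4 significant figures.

ΔP ≈ 0.1139 kPa

Hydraulic diameter D_h = 4A/P = D_o - D_i = 0.1159 - 0.04959 = 0.06631 m.
Re = ρVD_h/μ = 1.183·1.812·0.06631/2.08e-05 = 6834.
ε/D_h = 5.1e-05/0.06631 = 0.000769; Haaland gives 1/√f = -1.8 log₁₀[8.18e-05+0.00101] = 5.332, so f = 0.03518.
ΔP = f(L/D_h)(ρV²/2) = 0.03518·110.5/0.06631·1.942 = 113.9 Pa.
ΔP = 0.1139 kPa.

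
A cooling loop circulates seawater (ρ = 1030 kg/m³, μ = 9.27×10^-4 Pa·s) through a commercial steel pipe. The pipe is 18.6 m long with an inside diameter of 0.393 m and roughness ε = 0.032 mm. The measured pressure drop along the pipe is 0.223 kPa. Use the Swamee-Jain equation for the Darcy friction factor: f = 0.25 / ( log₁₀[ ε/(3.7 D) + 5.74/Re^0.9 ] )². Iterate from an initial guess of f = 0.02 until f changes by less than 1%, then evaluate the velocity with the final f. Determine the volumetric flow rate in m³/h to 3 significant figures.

Q ≈ 341 m³/h

Rearranging Darcy-Weisbach: V = √(2·ΔP·D/(f·L·ρ)). With ε/D = 3.2e-05/0.393 = 8.14e-05, iterate starting from f = 0.02:
  f = 0.02 → V = √(2·223·0.393/(0.02·18.6·1030)) = 0.6764 m/s; Re = ρVD/μ = 2.953e+05; f → 0.01529
  f = 0.01529 → V = 0.7735 m/s; Re = 3.378e+05; f → 0.015
  f = 0.015 → V = 0.781 m/s; Re = 3.41e+05; f → 0.01498
Converged (Δf/f < 1%). With the final f = 0.01498: V = √(2·223·0.393/(0.01498·18.6·1030)) = 0.7815 m/s.
Q = V·A = 0.7815·(π/4·0.393²) = 0.0948 m³/s = 341 m³/h.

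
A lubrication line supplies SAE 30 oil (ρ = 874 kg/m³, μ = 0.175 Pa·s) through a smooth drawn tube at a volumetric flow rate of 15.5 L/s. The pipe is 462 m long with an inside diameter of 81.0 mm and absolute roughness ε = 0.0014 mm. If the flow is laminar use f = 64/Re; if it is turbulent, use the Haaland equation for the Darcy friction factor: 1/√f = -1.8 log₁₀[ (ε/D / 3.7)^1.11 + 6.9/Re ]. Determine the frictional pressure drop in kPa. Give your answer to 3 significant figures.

Q = 15.5 L/s = 15.5/1000 = 0.0155 m³/s.
Cross-sectional area A = πD²/4 = π(0.081)²/4 = 0.005153 m²; mean velocity V = Q/A = 0.0155/0.005153 = 3.008 m/s.
Reynolds number Re = ρVD/μ = 874 · 3.008 · 0.081 / 0.175 = 1217.
Re < 2300 → laminar flow, so f = 64/Re = 64/1217 = 0.0526 (the turbulent correlation is not needed).
Darcy-Weisbach: ΔP = f(L/D)(ρV²/2) = 0.0526·(462/0.081)·(874·3.008²/2) = 0.0526·5704·3954 = 1.186e+06 Pa.
ΔP = 1.186e+06 Pa = 1190 kPa.

ΔP ≈ 1190 kPa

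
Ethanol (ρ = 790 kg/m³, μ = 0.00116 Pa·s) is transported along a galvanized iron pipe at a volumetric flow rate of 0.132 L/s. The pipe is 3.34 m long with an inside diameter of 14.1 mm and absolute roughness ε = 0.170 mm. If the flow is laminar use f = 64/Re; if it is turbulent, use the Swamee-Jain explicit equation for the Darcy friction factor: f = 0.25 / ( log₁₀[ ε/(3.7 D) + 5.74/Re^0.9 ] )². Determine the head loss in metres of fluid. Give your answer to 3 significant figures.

h_f ≈ 0.407 m

Q = 0.132 L/s = 0.132/1000 = 0.000132 m³/s.
Cross-sectional area A = πD²/4 = π(0.0141)²/4 = 0.0001561 m²; mean velocity V = Q/A = 0.000132/0.0001561 = 0.8454 m/s.
Reynolds number Re = ρVD/μ = 790 · 0.8454 · 0.0141 / 0.00116 = 8118.
Re > 4000 → turbulent. Relative roughness ε/D = 0.00017/0.0141 = 0.0121. Swamee-Jain: f = 0.25/(log₁₀[0.0121/3.7 + 5.74/8118^0.9])² = 0.25/(log₁₀[0.00326 + 0.00174])² = 0.25/(-2.301)² = 0.04721.
Darcy-Weisbach: ΔP = f(L/D)(ρV²/2) = 0.04721·(3.34/0.0141)·(790·0.8454²/2) = 0.04721·236.9·282.3 = 3157 Pa.
Head loss h_f = ΔP/(ρg) = 3157/(790·9.81) = 0.407 m.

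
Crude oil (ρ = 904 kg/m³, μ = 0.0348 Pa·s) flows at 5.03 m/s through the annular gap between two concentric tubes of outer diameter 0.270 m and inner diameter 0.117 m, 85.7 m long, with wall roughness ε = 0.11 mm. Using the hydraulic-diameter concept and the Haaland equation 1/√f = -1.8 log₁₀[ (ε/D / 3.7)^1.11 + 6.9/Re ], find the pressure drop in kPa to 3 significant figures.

ΔP ≈ 173 kPa

Hydraulic diameter D_h = 4A/P = D_o - D_i = 0.27 - 0.117 = 0.153 m.
Re = ρVD_h/μ = 904·5.03·0.153/0.0348 = 1.999e+04.
ε/D_h = 0.00011/0.153 = 0.000719; Haaland gives 1/√f = -1.8 log₁₀[7.59e-05+0.000345] = 6.076, so f = 0.02709.
ΔP = f(L/D_h)(ρV²/2) = 0.02709·85.7/0.153·1.144e+04 = 1.735e+05 Pa.
ΔP = 173 kPa.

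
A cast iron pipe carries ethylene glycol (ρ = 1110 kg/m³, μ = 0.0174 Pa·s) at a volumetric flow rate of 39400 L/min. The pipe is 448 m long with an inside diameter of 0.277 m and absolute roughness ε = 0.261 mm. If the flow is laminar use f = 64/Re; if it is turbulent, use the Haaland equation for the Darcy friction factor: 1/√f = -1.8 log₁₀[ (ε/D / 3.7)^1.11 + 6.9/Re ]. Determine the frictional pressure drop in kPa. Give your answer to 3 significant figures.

ΔP ≈ 2210 kPa

Q = 39400 L/min = 39400/60000 = 0.6567 m³/s.
Cross-sectional area A = πD²/4 = π(0.277)²/4 = 0.06026 m²; mean velocity V = Q/A = 0.6567/0.06026 = 10.9 m/s.
Reynolds number Re = ρVD/μ = 1110 · 10.9 · 0.277 / 0.0174 = 1.926e+05.
Re > 4000 → turbulent. Relative roughness ε/D = 0.000261/0.277 = 0.000942. Haaland: 1/√f = -1.8 log₁₀[(0.000942/3.7)^1.11 + 6.9/1.926e+05] = -1.8 log₁₀[0.000102 + 3.58e-05] = 6.946, so f = 0.02072.
Darcy-Weisbach: ΔP = f(L/D)(ρV²/2) = 0.02072·(448/0.277)·(1110·10.9²/2) = 0.02072·1617·6.59e+04 = 2.209e+06 Pa.
ΔP = 2.209e+06 Pa = 2210 kPa.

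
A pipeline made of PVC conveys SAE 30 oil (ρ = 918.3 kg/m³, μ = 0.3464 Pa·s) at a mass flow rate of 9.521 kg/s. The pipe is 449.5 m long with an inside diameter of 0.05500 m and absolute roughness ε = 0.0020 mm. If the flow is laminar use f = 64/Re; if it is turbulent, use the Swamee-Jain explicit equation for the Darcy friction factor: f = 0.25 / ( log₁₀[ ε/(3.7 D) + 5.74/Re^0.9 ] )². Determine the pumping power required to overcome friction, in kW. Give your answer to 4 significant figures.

A = πD²/4 = π(0.055)²/4 = 0.002376 m²; mean velocity V = ṁ/(ρA) = 9.521/(918.3 · 0.002376) = 4.364 m/s.
Reynolds number Re = ρVD/μ = 918.3 · 4.364 · 0.055 / 0.346 = 636.3.
Re < 2300 → laminar flow, so f = 64/Re = 64/636.3 = 0.1006 (the turbulent correlation is not needed).
Darcy-Weisbach: ΔP = f(L/D)(ρV²/2) = 0.1006·(449.5/0.055)·(918.3·4.364²/2) = 0.1006·8173·8744 = 7.188e+06 Pa.
Q = ṁ/ρ = 9.521/918.3 = 0.01037 m³/s.
Pumping power P = QΔP = 0.01037·7.188e+06 = 74527 W = 74.53 kW.

P ≈ 74.53 kW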